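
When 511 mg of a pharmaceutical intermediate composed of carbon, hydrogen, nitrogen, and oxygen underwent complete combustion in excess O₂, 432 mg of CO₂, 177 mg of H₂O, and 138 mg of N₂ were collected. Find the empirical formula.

mol C = 0.432 g CO₂ ÷ 44.009 g/mol = 0.009816 mol
mol H = 2 × 0.177 g H₂O ÷ 18.015 g/mol = 0.01965 mol
mol N = 2 × 0.138 g N₂ ÷ 28.014 g/mol = 0.009852 mol
mass O = 0.511 − (0.1179 + 0.01981 + 0.1380) = 0.2353 g → mol O = 0.2353 ÷ 15.999 = 0.01471 mol
Divide by the smallest (0.009816 mol): C 1.000, H 2.002, N 1.004, O 1.498
Multiplying each by 2 gives whole numbers: C 2.00, H 4.00, N 2.01, O 3.00

C2H4N2O3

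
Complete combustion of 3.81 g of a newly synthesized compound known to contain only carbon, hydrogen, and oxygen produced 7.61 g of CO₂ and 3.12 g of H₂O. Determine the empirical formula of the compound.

mol C = 7.61 g CO₂ ÷ 44.009 g/mol = 0.1729 mol
mol H = 2 × 3.12 g H₂O ÷ 18.015 g/mol = 0.3464 mol
mass O = 3.81 − (2.077 + 0.3491) = 1.384 g → mol O = 1.384 ÷ 15.999 = 0.08650 mol
Divide by the smallest (0.08650 mol): C 1.999, H 4.004, O 1.000

C2H4O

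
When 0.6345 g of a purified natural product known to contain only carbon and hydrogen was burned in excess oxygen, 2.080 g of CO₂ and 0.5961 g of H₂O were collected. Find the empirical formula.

mol C = 2.080 g CO₂ ÷ 44.009 g/mol = 0.047263 mol
mol H = 2 × 0.5961 g H₂O ÷ 18.015 g/mol = 0.066178 mol
Divide by the smallest (0.047263 mol): C 1.000, H 1.400
Multiplying each by 5 gives whole numbers: C 5.00, H 7.00

C5H7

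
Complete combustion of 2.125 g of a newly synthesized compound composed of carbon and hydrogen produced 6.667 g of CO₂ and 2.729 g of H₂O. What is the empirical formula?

CH2

mol C = 6.667 g CO₂ ÷ 44.009 g/mol = 0.15149 mol
mol H = 2 × 2.729 g H₂O ÷ 18.015 g/mol = 0.30297 mol
Divide by the smallest (0.15149 mol): C 1.000, H 2.000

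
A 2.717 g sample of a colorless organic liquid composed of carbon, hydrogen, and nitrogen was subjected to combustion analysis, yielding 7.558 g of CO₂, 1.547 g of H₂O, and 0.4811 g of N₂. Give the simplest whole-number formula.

C5H5N

mol C = 7.558 g CO₂ ÷ 44.009 g/mol = 0.17174 mol
mol H = 2 × 1.547 g H₂O ÷ 18.015 g/mol = 0.17175 mol
mol N = 2 × 0.4811 g N₂ ÷ 28.014 g/mol = 0.034347 mol
Divide by the smallest (0.034347 mol): C 5.000, H 5.000, N 1.000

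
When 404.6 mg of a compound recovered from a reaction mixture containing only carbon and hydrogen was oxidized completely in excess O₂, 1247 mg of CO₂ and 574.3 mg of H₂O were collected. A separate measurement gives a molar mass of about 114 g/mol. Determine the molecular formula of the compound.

C8H18

mol C = 1.247 g CO₂ ÷ 44.009 g/mol = 0.028335 mol
mol H = 2 × 0.5743 g H₂O ÷ 18.015 g/mol = 0.063758 mol
Divide by the smallest (0.028335 mol): C 1.000, H 2.250
Multiplying each by 4 gives whole numbers: C 4.00, H 9.00
Empirical formula: C4H9
Empirical-formula mass = 57.12 g/mol; 114 ÷ 57.12 ≈ 2, so the molecular formula is C8H18.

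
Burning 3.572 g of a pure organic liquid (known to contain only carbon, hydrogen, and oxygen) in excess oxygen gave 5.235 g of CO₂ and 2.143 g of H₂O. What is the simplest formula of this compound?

mol C = 5.235 g CO₂ ÷ 44.009 g/mol = 0.11895 mol
mol H = 2 × 2.143 g H₂O ÷ 18.015 g/mol = 0.23791 mol
mass O = 3.572 − (1.4287 + 0.23982) = 1.9034 g → mol O = 1.9034 ÷ 15.999 = 0.11897 mol
Divide by the smallest (0.11895 mol): C 1.000, H 2.000, O 1.000

CH2O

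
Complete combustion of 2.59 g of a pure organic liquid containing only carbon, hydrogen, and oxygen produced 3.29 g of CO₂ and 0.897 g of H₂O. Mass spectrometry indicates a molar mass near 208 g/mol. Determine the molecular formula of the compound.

mol C = 3.29 g CO₂ ÷ 44.009 g/mol = 0.07476 mol
mol H = 2 × 0.897 g H₂O ÷ 18.015 g/mol = 0.09958 mol
mass O = 2.59 − (0.8979 + 0.1004) = 1.592 g → mol O = 1.592 ÷ 15.999 = 0.09949 mol
Divide by the smallest (0.07476 mol): C 1.000, H 1.332, O 1.331
Multiplying each by 3 gives whole numbers: C 3.00, H 4.00, O 3.99
Empirical formula: C3H4O4
Empirical-formula mass = 104.06 g/mol; 208 ÷ 104.06 ≈ 2, so the molecular formula is C6H8O8.

C6H8O8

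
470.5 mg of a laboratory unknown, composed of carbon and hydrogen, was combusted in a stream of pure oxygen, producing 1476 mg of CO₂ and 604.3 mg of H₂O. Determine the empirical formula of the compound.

mol C = 1.476 g CO₂ ÷ 44.009 g/mol = 0.033539 mol
mol H = 2 × 0.6043 g H₂O ÷ 18.015 g/mol = 0.067089 mol
Divide by the smallest (0.033539 mol): C 1.000, H 2.000

CH2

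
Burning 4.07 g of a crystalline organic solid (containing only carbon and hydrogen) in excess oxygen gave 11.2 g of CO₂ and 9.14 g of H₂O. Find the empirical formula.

CH4

mol C = 11.2 g CO₂ ÷ 44.009 g/mol = 0.2545 mol
mol H = 2 × 9.14 g H₂O ÷ 18.015 g/mol = 1.015 mol
Divide by the smallest (0.2545 mol): C 1.000, H 3.987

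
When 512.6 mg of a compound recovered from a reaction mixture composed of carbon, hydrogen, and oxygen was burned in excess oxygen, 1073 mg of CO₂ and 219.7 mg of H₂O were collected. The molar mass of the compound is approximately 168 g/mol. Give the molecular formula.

mol C = 1.073 g CO₂ ÷ 44.009 g/mol = 0.024381 mol
mol H = 2 × 0.2197 g H₂O ÷ 18.015 g/mol = 0.024391 mol
mass O = 0.5126 − (0.29284 + 0.024586) = 0.19517 g → mol O = 0.19517 ÷ 15.999 = 0.012199 mol
Divide by the smallest (0.012199 mol): C 1.999, H 1.999, O 1.000
Empirical formula: C2H2O
Empirical-formula mass = 42.04 g/mol; 168 ÷ 42.04 ≈ 4, so the molecular formula is C8H8O4.

C8H8O4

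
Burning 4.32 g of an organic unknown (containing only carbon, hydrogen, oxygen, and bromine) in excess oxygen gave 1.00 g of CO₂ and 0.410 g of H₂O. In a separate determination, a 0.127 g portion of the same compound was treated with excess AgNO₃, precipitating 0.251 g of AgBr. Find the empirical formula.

CH2Br2O

mol C = 1.00 g CO₂ ÷ 44.009 g/mol = 0.02272 mol
mol H = 2 × 0.410 g H₂O ÷ 18.015 g/mol = 0.04552 mol
From the AgBr data: mol Br per gram of compound = (0.251 ÷ 187.772) ÷ 0.127 = 0.01053 mol/g, so in the 4.32 g combustion sample mol Br = 0.04547 mol
mass O = 4.32 − (0.2729 + 0.04588 + 3.633) = 0.3680 g → mol O = 0.3680 ÷ 15.999 = 0.02300 mol
Divide by the smallest (0.02272 mol): C 1.000, H 2.003, Br 2.001, O 1.012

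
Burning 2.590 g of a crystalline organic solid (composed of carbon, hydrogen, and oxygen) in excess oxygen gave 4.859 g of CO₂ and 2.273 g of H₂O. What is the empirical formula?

C7H16O4

mol C = 4.859 g CO₂ ÷ 44.009 g/mol = 0.11041 mol
mol H = 2 × 2.273 g H₂O ÷ 18.015 g/mol = 0.25235 mol
mass O = 2.590 − (1.3261 + 0.25436) = 1.0095 g → mol O = 1.0095 ÷ 15.999 = 0.063098 mol
Divide by the smallest (0.063098 mol): C 1.750, H 3.999, O 1.000
Multiplying each by 4 gives whole numbers: C 7.00, H 16.00, O 4.00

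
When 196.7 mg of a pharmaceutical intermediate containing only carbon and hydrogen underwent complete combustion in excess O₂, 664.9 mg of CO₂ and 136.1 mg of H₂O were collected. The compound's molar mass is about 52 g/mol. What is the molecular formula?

mol C = 0.6649 g CO₂ ÷ 44.009 g/mol = 0.015108 mol
mol H = 2 × 0.1361 g H₂O ÷ 18.015 g/mol = 0.015110 mol
Divide by the smallest (0.015108 mol): C 1.000, H 1.000
Empirical formula: CH
Empirical-formula mass = 13.02 g/mol; 52 ÷ 13.02 ≈ 4, so the molecular formula is C4H4.

C4H4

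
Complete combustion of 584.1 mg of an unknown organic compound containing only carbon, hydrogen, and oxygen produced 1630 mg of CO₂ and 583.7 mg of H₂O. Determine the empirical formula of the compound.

C8H14O

mol C = 1.630 g CO₂ ÷ 44.009 g/mol = 0.037038 mol
mol H = 2 × 0.5837 g H₂O ÷ 18.015 g/mol = 0.064802 mol
mass O = 0.5841 − (0.44486 + 0.065320) = 0.073918 g → mol O = 0.073918 ÷ 15.999 = 0.0046202 mol
Divide by the smallest (0.0046202 mol): C 8.017, H 14.026, O 1.000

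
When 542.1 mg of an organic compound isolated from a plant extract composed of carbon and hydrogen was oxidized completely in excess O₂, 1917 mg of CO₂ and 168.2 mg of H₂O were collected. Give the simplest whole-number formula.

mol C = 1.917 g CO₂ ÷ 44.009 g/mol = 0.043559 mol
mol H = 2 × 0.1682 g H₂O ÷ 18.015 g/mol = 0.018673 mol
Divide by the smallest (0.018673 mol): C 2.333, H 1.000
Multiplying each by 3 gives whole numbers: C 7.00, H 3.00

C7H3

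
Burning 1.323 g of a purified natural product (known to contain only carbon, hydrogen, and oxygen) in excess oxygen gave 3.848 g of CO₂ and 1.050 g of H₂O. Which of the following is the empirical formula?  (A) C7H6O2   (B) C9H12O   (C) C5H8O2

mol C = 3.848 g CO₂ ÷ 44.009 g/mol = 0.087437 mol
mol H = 2 × 1.050 g H₂O ÷ 18.015 g/mol = 0.11657 mol
mass O = 1.323 − (1.0502 + 0.11750) = 0.15530 g → mol O = 0.15530 ÷ 15.999 = 0.0097066 mol
Divide by the smallest (0.0097066 mol): C 9.008, H 12.009, O 1.000

(B) C9H12O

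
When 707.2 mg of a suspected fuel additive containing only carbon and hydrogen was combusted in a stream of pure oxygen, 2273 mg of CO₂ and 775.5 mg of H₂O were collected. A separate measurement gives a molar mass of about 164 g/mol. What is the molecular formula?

C12H20

mol C = 2.273 g CO₂ ÷ 44.009 g/mol = 0.051649 mol
mol H = 2 × 0.7755 g H₂O ÷ 18.015 g/mol = 0.086095 mol
Divide by the smallest (0.051649 mol): C 1.000, H 1.667
Multiplying each by 3 gives whole numbers: C 3.00, H 5.00
Empirical formula: C3H5
Empirical-formula mass = 41.07 g/mol; 164 ÷ 41.07 ≈ 4, so the molecular formula is C12H20.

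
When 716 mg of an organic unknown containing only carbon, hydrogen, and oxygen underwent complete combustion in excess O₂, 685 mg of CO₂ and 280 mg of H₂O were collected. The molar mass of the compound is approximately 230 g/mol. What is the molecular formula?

C5H10O10

mol C = 0.685 g CO₂ ÷ 44.009 g/mol = 0.01556 mol
mol H = 2 × 0.280 g H₂O ÷ 18.015 g/mol = 0.03109 mol
mass O = 0.716 − (0.1870 + 0.03133) = 0.4977 g → mol O = 0.4977 ÷ 15.999 = 0.03111 mol
Divide by the smallest (0.01556 mol): C 1.000, H 1.997, O 1.999
Empirical formula: CH2O2
Empirical-formula mass = 46.02 g/mol; 230 ÷ 46.02 ≈ 5, so the molecular formula is C5H10O10.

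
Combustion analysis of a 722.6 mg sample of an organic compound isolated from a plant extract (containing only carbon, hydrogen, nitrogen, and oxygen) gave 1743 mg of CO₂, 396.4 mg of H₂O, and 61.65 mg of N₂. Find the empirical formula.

C9H10NO2

mol C = 1.743 g CO₂ ÷ 44.009 g/mol = 0.039606 mol
mol H = 2 × 0.3964 g H₂O ÷ 18.015 g/mol = 0.044008 mol
mol N = 2 × 0.06165 g N₂ ÷ 28.014 g/mol = 0.0044014 mol
mass O = 0.7226 − (0.47570 + 0.044360 + 0.061650) = 0.14089 g → mol O = 0.14089 ÷ 15.999 = 0.0088061 mol
Divide by the smallest (0.0044014 mol): C 8.998, H 9.999, N 1.000, O 2.001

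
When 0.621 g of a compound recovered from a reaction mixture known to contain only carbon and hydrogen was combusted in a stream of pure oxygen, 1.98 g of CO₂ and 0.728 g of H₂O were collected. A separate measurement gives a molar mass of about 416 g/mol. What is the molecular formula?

mol C = 1.98 g CO₂ ÷ 44.009 g/mol = 0.04499 mol
mol H = 2 × 0.728 g H₂O ÷ 18.015 g/mol = 0.08082 mol
Divide by the smallest (0.04499 mol): C 1.000, H 1.796
Multiplying each by 5 gives whole numbers: C 5.00, H 8.98
Empirical formula: C5H9
Empirical-formula mass = 69.13 g/mol; 416 ÷ 69.13 ≈ 6, so the molecular formula is C30H54.

C30H54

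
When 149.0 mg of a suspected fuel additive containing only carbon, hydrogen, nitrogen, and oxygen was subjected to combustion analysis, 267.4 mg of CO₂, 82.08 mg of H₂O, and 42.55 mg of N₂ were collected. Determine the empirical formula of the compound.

mol C = 0.2674 g CO₂ ÷ 44.009 g/mol = 0.0060760 mol
mol H = 2 × 0.08208 g H₂O ÷ 18.015 g/mol = 0.0091124 mol
mol N = 2 × 0.04255 g N₂ ÷ 28.014 g/mol = 0.0030378 mol
mass O = 0.1490 − (0.072979 + 0.0091853 + 0.042550) = 0.024285 g → mol O = 0.024285 ÷ 15.999 = 0.0015179 mol
Divide by the smallest (0.0015179 mol): C 4.003, H 6.003, N 2.001, O 1.000

C4H6N2O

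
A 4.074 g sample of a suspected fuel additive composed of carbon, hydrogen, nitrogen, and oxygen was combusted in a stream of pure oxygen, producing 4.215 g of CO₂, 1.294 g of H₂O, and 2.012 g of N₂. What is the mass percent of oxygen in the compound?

mol C = 4.215 g CO₂ ÷ 44.009 g/mol = 0.095776 mol
mol H = 2 × 1.294 g H₂O ÷ 18.015 g/mol = 0.14366 mol
mol N = 2 × 2.012 g N₂ ÷ 28.014 g/mol = 0.14364 mol
mass O = 4.074 − (1.1504 + 0.14481 + 2.0120) = 0.76683 g → mol O = 0.76683 ÷ 15.999 = 0.047930 mol
mass % O = 0.76683 g ÷ 4.074 g × 100%

18.82%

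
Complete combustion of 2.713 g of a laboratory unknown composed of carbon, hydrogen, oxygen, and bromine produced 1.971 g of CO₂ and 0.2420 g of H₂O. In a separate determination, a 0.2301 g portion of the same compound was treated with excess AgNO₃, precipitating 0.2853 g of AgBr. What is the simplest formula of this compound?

C5H3Br2O5

mol C = 1.971 g CO₂ ÷ 44.009 g/mol = 0.044786 mol
mol H = 2 × 0.2420 g H₂O ÷ 18.015 g/mol = 0.026867 mol
From the AgBr data: mol Br per gram of compound = (0.2853 ÷ 187.772) ÷ 0.2301 = 0.0066032 mol/g, so in the 2.713 g combustion sample mol Br = 0.017914 mol
mass O = 2.713 − (0.53793 + 0.027081 + 1.4314) = 0.71655 g → mol O = 0.71655 ÷ 15.999 = 0.044787 mol
Divide by the smallest (0.017914 mol): C 2.500, H 1.500, Br 1.000, O 2.500
Multiplying each by 2 gives whole numbers: C 5.00, H 3.00, Br 2.00, O 5.00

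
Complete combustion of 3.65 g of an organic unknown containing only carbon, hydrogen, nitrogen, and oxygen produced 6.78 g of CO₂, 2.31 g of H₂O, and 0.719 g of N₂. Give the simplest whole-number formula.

C3H5NO

mol C = 6.78 g CO₂ ÷ 44.009 g/mol = 0.1541 mol
mol H = 2 × 2.31 g H₂O ÷ 18.015 g/mol = 0.2565 mol
mol N = 2 × 0.719 g N₂ ÷ 28.014 g/mol = 0.05133 mol
mass O = 3.65 − (1.850 + 0.2585 + 0.7190) = 0.8221 g → mol O = 0.8221 ÷ 15.999 = 0.05138 mol
Divide by the smallest (0.05133 mol): C 3.001, H 4.996, N 1.000, O 1.001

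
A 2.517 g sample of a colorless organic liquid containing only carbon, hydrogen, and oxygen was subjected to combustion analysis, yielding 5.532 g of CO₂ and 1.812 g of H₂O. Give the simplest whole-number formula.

mol C = 5.532 g CO₂ ÷ 44.009 g/mol = 0.12570 mol
mol H = 2 × 1.812 g H₂O ÷ 18.015 g/mol = 0.20117 mol
mass O = 2.517 − (1.5098 + 0.20278) = 0.80442 g → mol O = 0.80442 ÷ 15.999 = 0.050280 mol
Divide by the smallest (0.050280 mol): C 2.500, H 4.001, O 1.000
Multiplying each by 2 gives whole numbers: C 5.00, H 8.00, O 2.00

C5H8O2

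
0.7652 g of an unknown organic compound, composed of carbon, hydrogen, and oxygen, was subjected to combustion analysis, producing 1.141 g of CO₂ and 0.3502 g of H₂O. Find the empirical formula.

C2H3O2

mol C = 1.141 g CO₂ ÷ 44.009 g/mol = 0.025927 mol
mol H = 2 × 0.3502 g H₂O ÷ 18.015 g/mol = 0.038879 mol
mass O = 0.7652 − (0.31140 + 0.039190) = 0.41461 g → mol O = 0.41461 ÷ 15.999 = 0.025915 mol
Divide by the smallest (0.025915 mol): C 1.000, H 1.500, O 1.000
Multiplying each by 2 gives whole numbers: C 2.00, H 3.00, O 2.00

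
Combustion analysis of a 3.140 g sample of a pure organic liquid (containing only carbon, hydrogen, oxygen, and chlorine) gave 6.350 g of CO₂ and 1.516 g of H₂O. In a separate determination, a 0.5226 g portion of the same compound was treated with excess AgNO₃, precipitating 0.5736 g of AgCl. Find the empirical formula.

C6H7ClO

mol C = 6.350 g CO₂ ÷ 44.009 g/mol = 0.14429 mol
mol H = 2 × 1.516 g H₂O ÷ 18.015 g/mol = 0.16830 mol
From the AgCl data: mol Cl per gram of compound = (0.5736 ÷ 143.318) ÷ 0.5226 = 0.0076584 mol/g, so in the 3.140 g combustion sample mol Cl = 0.024047 mol
mass O = 3.140 − (1.7331 + 0.16965 + 0.85248) = 0.38482 g → mol O = 0.38482 ÷ 15.999 = 0.024053 mol
Divide by the smallest (0.024047 mol): C 6.000, H 6.999, Cl 1.000, O 1.000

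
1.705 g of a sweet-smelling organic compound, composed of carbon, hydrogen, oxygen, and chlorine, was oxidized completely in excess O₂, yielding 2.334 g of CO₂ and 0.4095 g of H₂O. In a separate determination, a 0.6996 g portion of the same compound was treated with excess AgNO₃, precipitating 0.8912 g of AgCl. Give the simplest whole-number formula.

C7H6Cl2O4

mol C = 2.334 g CO₂ ÷ 44.009 g/mol = 0.053035 mol
mol H = 2 × 0.4095 g H₂O ÷ 18.015 g/mol = 0.045462 mol
From the AgCl data: mol Cl per gram of compound = (0.8912 ÷ 143.318) ÷ 0.6996 = 0.0088884 mol/g, so in the 1.705 g combustion sample mol Cl = 0.015155 mol
mass O = 1.705 − (0.63700 + 0.045826 + 0.53724) = 0.48494 g → mol O = 0.48494 ÷ 15.999 = 0.030311 mol
Divide by the smallest (0.015155 mol): C 3.500, H 3.000, Cl 1.000, O 2.000
Multiplying each by 2 gives whole numbers: C 7.00, H 6.00, Cl 2.00, O 4.00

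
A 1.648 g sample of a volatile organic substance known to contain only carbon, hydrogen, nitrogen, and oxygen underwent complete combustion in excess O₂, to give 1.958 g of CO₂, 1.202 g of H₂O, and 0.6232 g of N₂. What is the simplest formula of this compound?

mol C = 1.958 g CO₂ ÷ 44.009 g/mol = 0.044491 mol
mol H = 2 × 1.202 g H₂O ÷ 18.015 g/mol = 0.13344 mol
mol N = 2 × 0.6232 g N₂ ÷ 28.014 g/mol = 0.044492 mol
mass O = 1.648 − (0.53438 + 0.13451 + 0.62320) = 0.35591 g → mol O = 0.35591 ÷ 15.999 = 0.022246 mol
Divide by the smallest (0.022246 mol): C 2.000, H 5.999, N 2.000, O 1.000

C2H6N2O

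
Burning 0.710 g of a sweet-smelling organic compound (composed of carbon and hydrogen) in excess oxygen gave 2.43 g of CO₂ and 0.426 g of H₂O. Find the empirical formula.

C7H6

mol C = 2.43 g CO₂ ÷ 44.009 g/mol = 0.05522 mol
mol H = 2 × 0.426 g H₂O ÷ 18.015 g/mol = 0.04729 mol
Divide by the smallest (0.04729 mol): C 1.168, H 1.000
Multiplying each by 6 gives whole numbers: C 7.01, H 6.00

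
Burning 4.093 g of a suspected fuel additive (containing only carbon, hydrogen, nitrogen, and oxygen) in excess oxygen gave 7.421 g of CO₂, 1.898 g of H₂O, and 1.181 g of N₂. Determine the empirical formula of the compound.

C4H5N2O

mol C = 7.421 g CO₂ ÷ 44.009 g/mol = 0.16862 mol
mol H = 2 × 1.898 g H₂O ÷ 18.015 g/mol = 0.21071 mol
mol N = 2 × 1.181 g N₂ ÷ 28.014 g/mol = 0.084315 mol
mass O = 4.093 − (2.0254 + 0.21240 + 1.1810) = 0.67425 g → mol O = 0.67425 ÷ 15.999 = 0.042143 mol
Divide by the smallest (0.042143 mol): C 4.001, H 5.000, N 2.001, O 1.000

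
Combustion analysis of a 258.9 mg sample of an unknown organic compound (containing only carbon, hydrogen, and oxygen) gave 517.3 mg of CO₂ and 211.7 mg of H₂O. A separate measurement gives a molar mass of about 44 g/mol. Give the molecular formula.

mol C = 0.5173 g CO₂ ÷ 44.009 g/mol = 0.011754 mol
mol H = 2 × 0.2117 g H₂O ÷ 18.015 g/mol = 0.023503 mol
mass O = 0.2589 − (0.14118 + 0.023691) = 0.094027 g → mol O = 0.094027 ÷ 15.999 = 0.0058771 mol
Divide by the smallest (0.0058771 mol): C 2.000, H 3.999, O 1.000
Empirical formula: C2H4O
Empirical-formula mass = 44.05 g/mol; 44 ÷ 44.05 ≈ 1, so the molecular formula is C2H4O.

C2H4O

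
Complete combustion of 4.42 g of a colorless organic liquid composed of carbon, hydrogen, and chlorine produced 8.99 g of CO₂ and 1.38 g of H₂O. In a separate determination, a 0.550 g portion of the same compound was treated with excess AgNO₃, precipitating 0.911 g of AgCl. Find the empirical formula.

mol C = 8.99 g CO₂ ÷ 44.009 g/mol = 0.2043 mol
mol H = 2 × 1.38 g H₂O ÷ 18.015 g/mol = 0.1532 mol
From the AgCl data: mol Cl per gram of compound = (0.911 ÷ 143.318) ÷ 0.550 = 0.01156 mol/g, so in the 4.42 g combustion sample mol Cl = 0.05108 mol
Divide by the smallest (0.05108 mol): C 3.999, H 2.999, Cl 1.000

C4H3Cl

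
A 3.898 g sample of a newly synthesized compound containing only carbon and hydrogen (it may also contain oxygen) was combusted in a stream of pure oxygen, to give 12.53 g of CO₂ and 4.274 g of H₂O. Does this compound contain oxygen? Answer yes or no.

mol C = 12.53 g CO₂ ÷ 44.009 g/mol = 0.28471 mol
mol H = 2 × 4.274 g H₂O ÷ 18.015 g/mol = 0.47449 mol
C and H together account for 3.8980 g — essentially the entire 3.898 g sample — so the compound contains no oxygen.

no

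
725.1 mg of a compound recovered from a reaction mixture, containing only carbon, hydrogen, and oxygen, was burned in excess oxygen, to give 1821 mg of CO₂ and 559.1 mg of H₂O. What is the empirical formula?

mol C = 1.821 g CO₂ ÷ 44.009 g/mol = 0.041378 mol
mol H = 2 × 0.5591 g H₂O ÷ 18.015 g/mol = 0.062070 mol
mass O = 0.7251 − (0.49699 + 0.062567) = 0.16554 g → mol O = 0.16554 ÷ 15.999 = 0.010347 mol
Divide by the smallest (0.010347 mol): C 3.999, H 5.999, O 1.000

C4H6O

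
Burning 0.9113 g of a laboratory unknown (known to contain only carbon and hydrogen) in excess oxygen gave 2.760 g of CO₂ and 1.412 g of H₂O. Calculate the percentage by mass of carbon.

mol C = 2.760 g CO₂ ÷ 44.009 g/mol = 0.062714 mol
mol H = 2 × 1.412 g H₂O ÷ 18.015 g/mol = 0.15676 mol
mass % C = 0.75326 g ÷ 0.9113 g × 100%

82.66%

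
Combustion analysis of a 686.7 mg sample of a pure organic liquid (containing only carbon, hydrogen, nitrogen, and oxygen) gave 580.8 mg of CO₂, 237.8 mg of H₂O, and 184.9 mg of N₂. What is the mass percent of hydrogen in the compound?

mol C = 0.5808 g CO₂ ÷ 44.009 g/mol = 0.013197 mol
mol H = 2 × 0.2378 g H₂O ÷ 18.015 g/mol = 0.026400 mol
mol N = 2 × 0.1849 g N₂ ÷ 28.014 g/mol = 0.013201 mol
mass O = 0.6867 − (0.15851 + 0.026611 + 0.18490) = 0.31668 g → mol O = 0.31668 ÷ 15.999 = 0.019793 mol
mass % H = 0.026611 g ÷ 0.6867 g × 100%

3.88%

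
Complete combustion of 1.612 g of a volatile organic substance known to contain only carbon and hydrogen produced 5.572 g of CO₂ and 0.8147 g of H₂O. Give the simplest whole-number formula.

mol C = 5.572 g CO₂ ÷ 44.009 g/mol = 0.12661 mol
mol H = 2 × 0.8147 g H₂O ÷ 18.015 g/mol = 0.090447 mol
Divide by the smallest (0.090447 mol): C 1.400, H 1.000
Multiplying each by 5 gives whole numbers: C 7.00, H 5.00

C7H5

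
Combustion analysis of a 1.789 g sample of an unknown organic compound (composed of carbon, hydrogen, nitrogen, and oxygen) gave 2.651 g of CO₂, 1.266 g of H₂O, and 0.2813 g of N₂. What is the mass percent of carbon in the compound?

40.44%

mol C = 2.651 g CO₂ ÷ 44.009 g/mol = 0.060238 mol
mol H = 2 × 1.266 g H₂O ÷ 18.015 g/mol = 0.14055 mol
mol N = 2 × 0.2813 g N₂ ÷ 28.014 g/mol = 0.020083 mol
mass O = 1.789 − (0.72351 + 0.14167 + 0.28130) = 0.64251 g → mol O = 0.64251 ÷ 15.999 = 0.040159 mol
mass % C = 0.72351 g ÷ 1.789 g × 100%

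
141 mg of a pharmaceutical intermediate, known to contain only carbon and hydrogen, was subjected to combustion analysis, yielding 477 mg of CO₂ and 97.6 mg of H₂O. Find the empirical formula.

CH

mol C = 0.477 g CO₂ ÷ 44.009 g/mol = 0.01084 mol
mol H = 2 × 0.0976 g H₂O ÷ 18.015 g/mol = 0.01084 mol
Divide by the smallest (0.01084 mol): C 1.000, H 1.000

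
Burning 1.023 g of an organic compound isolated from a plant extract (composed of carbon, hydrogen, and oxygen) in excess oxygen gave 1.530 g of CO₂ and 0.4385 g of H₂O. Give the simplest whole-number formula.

C5H7O5

mol C = 1.530 g CO₂ ÷ 44.009 g/mol = 0.034766 mol
mol H = 2 × 0.4385 g H₂O ÷ 18.015 g/mol = 0.048682 mol
mass O = 1.023 − (0.41757 + 0.049071) = 0.55636 g → mol O = 0.55636 ÷ 15.999 = 0.034775 mol
Divide by the smallest (0.034766 mol): C 1.000, H 1.400, O 1.000
Multiplying each by 5 gives whole numbers: C 5.00, H 7.00, O 5.00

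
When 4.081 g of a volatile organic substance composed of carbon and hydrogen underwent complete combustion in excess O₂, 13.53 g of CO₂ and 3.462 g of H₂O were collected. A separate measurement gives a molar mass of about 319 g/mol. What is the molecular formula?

mol C = 13.53 g CO₂ ÷ 44.009 g/mol = 0.30744 mol
mol H = 2 × 3.462 g H₂O ÷ 18.015 g/mol = 0.38435 mol
Divide by the smallest (0.30744 mol): C 1.000, H 1.250
Multiplying each by 4 gives whole numbers: C 4.00, H 5.00
Empirical formula: C4H5
Empirical-formula mass = 53.08 g/mol; 319 ÷ 53.08 ≈ 6, so the molecular formula is C24H30.

C24H30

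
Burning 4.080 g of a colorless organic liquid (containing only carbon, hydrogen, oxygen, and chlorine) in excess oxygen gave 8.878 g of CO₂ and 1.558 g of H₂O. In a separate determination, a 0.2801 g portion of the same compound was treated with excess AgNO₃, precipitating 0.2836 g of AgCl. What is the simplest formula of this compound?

C7H6ClO

mol C = 8.878 g CO₂ ÷ 44.009 g/mol = 0.20173 mol
mol H = 2 × 1.558 g H₂O ÷ 18.015 g/mol = 0.17297 mol
From the AgCl data: mol Cl per gram of compound = (0.2836 ÷ 143.318) ÷ 0.2801 = 0.0070647 mol/g, so in the 4.080 g combustion sample mol Cl = 0.028824 mol
mass O = 4.080 − (2.4230 + 0.17435 + 1.0218) = 0.46085 g → mol O = 0.46085 ÷ 15.999 = 0.028805 mol
Divide by the smallest (0.028805 mol): C 7.003, H 6.005, Cl 1.001, O 1.000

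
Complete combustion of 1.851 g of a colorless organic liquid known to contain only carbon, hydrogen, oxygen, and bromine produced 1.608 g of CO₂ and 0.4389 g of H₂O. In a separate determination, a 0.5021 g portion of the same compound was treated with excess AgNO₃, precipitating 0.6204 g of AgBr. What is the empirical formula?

mol C = 1.608 g CO₂ ÷ 44.009 g/mol = 0.036538 mol
mol H = 2 × 0.4389 g H₂O ÷ 18.015 g/mol = 0.048726 mol
From the AgBr data: mol Br per gram of compound = (0.6204 ÷ 187.772) ÷ 0.5021 = 0.0065804 mol/g, so in the 1.851 g combustion sample mol Br = 0.012180 mol
mass O = 1.851 − (0.43886 + 0.049116 + 0.97325) = 0.38977 g → mol O = 0.38977 ÷ 15.999 = 0.024362 mol
Divide by the smallest (0.012180 mol): C 3.000, H 4.000, Br 1.000, O 2.000

C3H4BrO2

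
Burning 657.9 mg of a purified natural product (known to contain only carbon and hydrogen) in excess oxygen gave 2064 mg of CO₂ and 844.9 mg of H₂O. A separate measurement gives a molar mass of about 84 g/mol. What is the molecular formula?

mol C = 2.064 g CO₂ ÷ 44.009 g/mol = 0.046899 mol
mol H = 2 × 0.8449 g H₂O ÷ 18.015 g/mol = 0.093800 mol
Divide by the smallest (0.046899 mol): C 1.000, H 2.000
Empirical formula: CH2
Empirical-formula mass = 14.03 g/mol; 84 ÷ 14.03 ≈ 6, so the molecular formula is C6H12.

C6H12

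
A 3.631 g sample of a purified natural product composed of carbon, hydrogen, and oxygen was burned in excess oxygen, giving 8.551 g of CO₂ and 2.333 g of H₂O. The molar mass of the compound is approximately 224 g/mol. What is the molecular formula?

mol C = 8.551 g CO₂ ÷ 44.009 g/mol = 0.19430 mol
mol H = 2 × 2.333 g H₂O ÷ 18.015 g/mol = 0.25901 mol
mass O = 3.631 − (2.3338 + 0.26108) = 1.0362 g → mol O = 1.0362 ÷ 15.999 = 0.064765 mol
Divide by the smallest (0.064765 mol): C 3.000, H 3.999, O 1.000
Empirical formula: C3H4O
Empirical-formula mass = 56.06 g/mol; 224 ÷ 56.06 ≈ 4, so the molecular formula is C12H16O4.

C12H16O4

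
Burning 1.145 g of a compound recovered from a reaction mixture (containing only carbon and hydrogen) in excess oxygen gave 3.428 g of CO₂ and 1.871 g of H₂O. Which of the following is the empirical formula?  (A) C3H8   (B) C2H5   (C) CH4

(A) C3H8

mol C = 3.428 g CO₂ ÷ 44.009 g/mol = 0.077893 mol
mol H = 2 × 1.871 g H₂O ÷ 18.015 g/mol = 0.20772 mol
Divide by the smallest (0.077893 mol): C 1.000, H 2.667
Multiplying each by 3 gives whole numbers: C 3.00, H 8.00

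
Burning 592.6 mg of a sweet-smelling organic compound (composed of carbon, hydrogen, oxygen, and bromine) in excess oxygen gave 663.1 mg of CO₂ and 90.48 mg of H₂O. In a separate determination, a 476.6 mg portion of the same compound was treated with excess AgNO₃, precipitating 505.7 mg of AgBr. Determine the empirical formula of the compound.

C9H6Br2O5

mol C = 0.6631 g CO₂ ÷ 44.009 g/mol = 0.015067 mol
mol H = 2 × 0.09048 g H₂O ÷ 18.015 g/mol = 0.010045 mol
From the AgBr data: mol Br per gram of compound = (0.5057 ÷ 187.772) ÷ 0.4766 = 0.0056508 mol/g, so in the 0.5926 g combustion sample mol Br = 0.0033486 mol
mass O = 0.5926 − (0.18097 + 0.010125 + 0.26757) = 0.13393 g → mol O = 0.13393 ÷ 15.999 = 0.0083711 mol
Divide by the smallest (0.0033486 mol): C 4.500, H 3.000, Br 1.000, O 2.500
Multiplying each by 2 gives whole numbers: C 9.00, H 6.00, Br 2.00, O 5.00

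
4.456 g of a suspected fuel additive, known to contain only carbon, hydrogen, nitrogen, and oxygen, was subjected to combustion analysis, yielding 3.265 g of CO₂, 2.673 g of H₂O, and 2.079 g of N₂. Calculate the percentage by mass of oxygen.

mol C = 3.265 g CO₂ ÷ 44.009 g/mol = 0.074189 mol
mol H = 2 × 2.673 g H₂O ÷ 18.015 g/mol = 0.29675 mol
mol N = 2 × 2.079 g N₂ ÷ 28.014 g/mol = 0.14843 mol
mass O = 4.456 − (0.89109 + 0.29913 + 2.0790) = 1.1868 g → mol O = 1.1868 ÷ 15.999 = 0.074179 mol
mass % O = 1.1868 g ÷ 4.456 g × 100%

26.63%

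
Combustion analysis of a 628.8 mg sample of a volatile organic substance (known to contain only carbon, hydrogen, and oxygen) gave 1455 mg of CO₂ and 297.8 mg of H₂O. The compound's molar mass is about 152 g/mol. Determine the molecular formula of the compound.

mol C = 1.455 g CO₂ ÷ 44.009 g/mol = 0.033061 mol
mol H = 2 × 0.2978 g H₂O ÷ 18.015 g/mol = 0.033061 mol
mass O = 0.6288 − (0.39710 + 0.033326) = 0.19837 g → mol O = 0.19837 ÷ 15.999 = 0.012399 mol
Divide by the smallest (0.012399 mol): C 2.666, H 2.666, O 1.000
Multiplying each by 3 gives whole numbers: C 8.00, H 8.00, O 3.00
Empirical formula: C8H8O3
Empirical-formula mass = 152.15 g/mol; 152 ÷ 152.15 ≈ 1, so the molecular formula is C8H8O3.

C8H8O3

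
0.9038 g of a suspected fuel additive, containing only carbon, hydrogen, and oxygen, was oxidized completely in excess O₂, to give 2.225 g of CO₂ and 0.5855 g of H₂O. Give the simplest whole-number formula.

C7H9O2

mol C = 2.225 g CO₂ ÷ 44.009 g/mol = 0.050558 mol
mol H = 2 × 0.5855 g H₂O ÷ 18.015 g/mol = 0.065001 mol
mass O = 0.9038 − (0.60725 + 0.065521) = 0.23103 g → mol O = 0.23103 ÷ 15.999 = 0.014440 mol
Divide by the smallest (0.014440 mol): C 3.501, H 4.501, O 1.000
Multiplying each by 2 gives whole numbers: C 7.00, H 9.00, O 2.00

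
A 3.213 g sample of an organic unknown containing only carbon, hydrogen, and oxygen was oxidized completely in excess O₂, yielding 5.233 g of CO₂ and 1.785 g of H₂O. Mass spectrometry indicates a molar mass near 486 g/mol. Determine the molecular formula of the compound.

mol C = 5.233 g CO₂ ÷ 44.009 g/mol = 0.11891 mol
mol H = 2 × 1.785 g H₂O ÷ 18.015 g/mol = 0.19817 mol
mass O = 3.213 − (1.4282 + 0.19975) = 1.5850 g → mol O = 1.5850 ÷ 15.999 = 0.099072 mol
Divide by the smallest (0.099072 mol): C 1.200, H 2.000, O 1.000
Multiplying each by 5 gives whole numbers: C 6.00, H 10.00, O 5.00
Empirical formula: C6H10O5
Empirical-formula mass = 162.14 g/mol; 486 ÷ 162.14 ≈ 3, so the molecular formula is C18H30O15.

C18H30O15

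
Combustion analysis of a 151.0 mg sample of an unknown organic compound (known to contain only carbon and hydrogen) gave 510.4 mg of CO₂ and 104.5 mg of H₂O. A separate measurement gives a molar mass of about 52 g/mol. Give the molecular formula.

mol C = 0.5104 g CO₂ ÷ 44.009 g/mol = 0.011598 mol
mol H = 2 × 0.1045 g H₂O ÷ 18.015 g/mol = 0.011601 mol
Divide by the smallest (0.011598 mol): C 1.000, H 1.000
Empirical formula: CH
Empirical-formula mass = 13.02 g/mol; 52 ÷ 13.02 ≈ 4, so the molecular formula is C4H4.

C4H4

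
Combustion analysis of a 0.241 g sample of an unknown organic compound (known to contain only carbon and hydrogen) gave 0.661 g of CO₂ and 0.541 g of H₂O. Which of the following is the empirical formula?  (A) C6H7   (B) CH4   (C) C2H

mol C = 0.661 g CO₂ ÷ 44.009 g/mol = 0.01502 mol
mol H = 2 × 0.541 g H₂O ÷ 18.015 g/mol = 0.06006 mol
Divide by the smallest (0.01502 mol): C 1.000, H 3.999

(B) CH4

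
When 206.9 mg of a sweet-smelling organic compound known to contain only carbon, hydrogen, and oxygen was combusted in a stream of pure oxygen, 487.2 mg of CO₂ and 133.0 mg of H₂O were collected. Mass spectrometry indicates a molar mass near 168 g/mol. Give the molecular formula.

mol C = 0.4872 g CO₂ ÷ 44.009 g/mol = 0.011070 mol
mol H = 2 × 0.1330 g H₂O ÷ 18.015 g/mol = 0.014765 mol
mass O = 0.2069 − (0.13297 + 0.014884) = 0.059049 g → mol O = 0.059049 ÷ 15.999 = 0.0036908 mol
Divide by the smallest (0.0036908 mol): C 2.999, H 4.001, O 1.000
Empirical formula: C3H4O
Empirical-formula mass = 56.06 g/mol; 168 ÷ 56.06 ≈ 3, so the molecular formula is C9H12O3.

C9H12O3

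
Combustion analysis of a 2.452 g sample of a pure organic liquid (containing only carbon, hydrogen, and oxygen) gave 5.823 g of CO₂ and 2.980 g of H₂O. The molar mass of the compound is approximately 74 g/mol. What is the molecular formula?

mol C = 5.823 g CO₂ ÷ 44.009 g/mol = 0.13231 mol
mol H = 2 × 2.980 g H₂O ÷ 18.015 g/mol = 0.33084 mol
mass O = 2.452 − (1.5892 + 0.33348) = 0.52930 g → mol O = 0.52930 ÷ 15.999 = 0.033083 mol
Divide by the smallest (0.033083 mol): C 3.999, H 10.000, O 1.000
Empirical formula: C4H10O
Empirical-formula mass = 74.12 g/mol; 74 ÷ 74.12 ≈ 1, so the molecular formula is C4H10O.

C4H10O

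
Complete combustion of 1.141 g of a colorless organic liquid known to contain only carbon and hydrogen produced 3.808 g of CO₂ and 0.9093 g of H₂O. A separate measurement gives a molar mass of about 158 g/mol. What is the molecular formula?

C12H14

mol C = 3.808 g CO₂ ÷ 44.009 g/mol = 0.086528 mol
mol H = 2 × 0.9093 g H₂O ÷ 18.015 g/mol = 0.10095 mol
Divide by the smallest (0.086528 mol): C 1.000, H 1.167
Multiplying each by 6 gives whole numbers: C 6.00, H 7.00
Empirical formula: C6H7
Empirical-formula mass = 79.12 g/mol; 158 ÷ 79.12 ≈ 2, so the molecular formula is C12H14.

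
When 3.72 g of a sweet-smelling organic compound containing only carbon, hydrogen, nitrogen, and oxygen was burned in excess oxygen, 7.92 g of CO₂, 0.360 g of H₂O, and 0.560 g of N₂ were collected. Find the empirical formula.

C9H2N2O3

mol C = 7.92 g CO₂ ÷ 44.009 g/mol = 0.1800 mol
mol H = 2 × 0.360 g H₂O ÷ 18.015 g/mol = 0.03997 mol
mol N = 2 × 0.560 g N₂ ÷ 28.014 g/mol = 0.03998 mol
mass O = 3.72 − (2.162 + 0.04029 + 0.5600) = 0.9582 g → mol O = 0.9582 ÷ 15.999 = 0.05989 mol
Divide by the smallest (0.03997 mol): C 4.503, H 1.000, N 1.000, O 1.498
Multiplying each by 2 gives whole numbers: C 9.01, H 2.00, N 2.00, O 3.00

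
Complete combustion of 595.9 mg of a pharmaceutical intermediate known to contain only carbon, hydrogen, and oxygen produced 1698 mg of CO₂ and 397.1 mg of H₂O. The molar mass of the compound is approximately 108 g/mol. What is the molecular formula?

mol C = 1.698 g CO₂ ÷ 44.009 g/mol = 0.038583 mol
mol H = 2 × 0.3971 g H₂O ÷ 18.015 g/mol = 0.044085 mol
mass O = 0.5959 − (0.46342 + 0.044438) = 0.088041 g → mol O = 0.088041 ÷ 15.999 = 0.0055029 mol
Divide by the smallest (0.0055029 mol): C 7.011, H 8.011, O 1.000
Empirical formula: C7H8O
Empirical-formula mass = 108.14 g/mol; 108 ÷ 108.14 ≈ 1, so the molecular formula is C7H8O.

C7H8O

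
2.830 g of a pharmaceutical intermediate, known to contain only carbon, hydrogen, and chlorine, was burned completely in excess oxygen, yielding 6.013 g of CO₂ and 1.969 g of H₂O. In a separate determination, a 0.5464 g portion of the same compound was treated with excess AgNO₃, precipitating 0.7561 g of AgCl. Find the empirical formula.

mol C = 6.013 g CO₂ ÷ 44.009 g/mol = 0.13663 mol
mol H = 2 × 1.969 g H₂O ÷ 18.015 g/mol = 0.21860 mol
From the AgCl data: mol Cl per gram of compound = (0.7561 ÷ 143.318) ÷ 0.5464 = 0.0096553 mol/g, so in the 2.830 g combustion sample mol Cl = 0.027325 mol
Divide by the smallest (0.027325 mol): C 5.000, H 8.000, Cl 1.000

C5H8Cl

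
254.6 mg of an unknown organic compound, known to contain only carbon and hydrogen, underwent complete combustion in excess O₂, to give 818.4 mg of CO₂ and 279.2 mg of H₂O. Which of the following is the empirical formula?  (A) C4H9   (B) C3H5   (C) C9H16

mol C = 0.8184 g CO₂ ÷ 44.009 g/mol = 0.018596 mol
mol H = 2 × 0.2792 g H₂O ÷ 18.015 g/mol = 0.030996 mol
Divide by the smallest (0.018596 mol): C 1.000, H 1.667
Multiplying each by 3 gives whole numbers: C 3.00, H 5.00

(B) C3H5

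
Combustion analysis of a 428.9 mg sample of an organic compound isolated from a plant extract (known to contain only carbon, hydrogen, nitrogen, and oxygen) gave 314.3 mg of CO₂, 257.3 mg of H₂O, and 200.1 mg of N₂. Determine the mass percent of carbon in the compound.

mol C = 0.3143 g CO₂ ÷ 44.009 g/mol = 0.0071417 mol
mol H = 2 × 0.2573 g H₂O ÷ 18.015 g/mol = 0.028565 mol
mol N = 2 × 0.2001 g N₂ ÷ 28.014 g/mol = 0.014286 mol
mass O = 0.4289 − (0.085779 + 0.028794 + 0.20010) = 0.11423 g → mol O = 0.11423 ÷ 15.999 = 0.0071396 mol
mass % C = 0.085779 g ÷ 0.4289 g × 100%

20.00%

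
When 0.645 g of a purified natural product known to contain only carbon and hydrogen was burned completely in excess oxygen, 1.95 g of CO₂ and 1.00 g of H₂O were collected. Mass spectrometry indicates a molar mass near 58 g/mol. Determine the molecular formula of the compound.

C4H10

mol C = 1.95 g CO₂ ÷ 44.009 g/mol = 0.04431 mol
mol H = 2 × 1.00 g H₂O ÷ 18.015 g/mol = 0.1110 mol
Divide by the smallest (0.04431 mol): C 1.000, H 2.506
Multiplying each by 2 gives whole numbers: C 2.00, H 5.01
Empirical formula: C2H5
Empirical-formula mass = 29.06 g/mol; 58 ÷ 29.06 ≈ 2, so the molecular formula is C4H10.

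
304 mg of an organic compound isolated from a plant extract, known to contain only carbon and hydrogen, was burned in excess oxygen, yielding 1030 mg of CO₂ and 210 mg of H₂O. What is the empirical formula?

CH

mol C = 1.03 g CO₂ ÷ 44.009 g/mol = 0.02340 mol
mol H = 2 × 0.210 g H₂O ÷ 18.015 g/mol = 0.02331 mol
Divide by the smallest (0.02331 mol): C 1.004, H 1.000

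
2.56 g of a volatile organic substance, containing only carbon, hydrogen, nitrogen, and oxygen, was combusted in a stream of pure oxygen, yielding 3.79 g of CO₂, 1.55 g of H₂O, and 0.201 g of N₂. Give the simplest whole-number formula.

C6H12NO5

mol C = 3.79 g CO₂ ÷ 44.009 g/mol = 0.08612 mol
mol H = 2 × 1.55 g H₂O ÷ 18.015 g/mol = 0.1721 mol
mol N = 2 × 0.201 g N₂ ÷ 28.014 g/mol = 0.01435 mol
mass O = 2.56 − (1.034 + 0.1735 + 0.2010) = 1.151 g → mol O = 1.151 ÷ 15.999 = 0.07195 mol
Divide by the smallest (0.01435 mol): C 6.001, H 11.992, N 1.000, O 5.014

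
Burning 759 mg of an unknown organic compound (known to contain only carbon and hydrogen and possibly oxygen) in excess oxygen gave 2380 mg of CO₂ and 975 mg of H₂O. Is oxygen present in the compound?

mol C = 2.38 g CO₂ ÷ 44.009 g/mol = 0.05408 mol
mol H = 2 × 0.975 g H₂O ÷ 18.015 g/mol = 0.1082 mol
C and H together account for 0.7587 g — essentially the entire 0.759 g sample — so the compound contains no oxygen.

no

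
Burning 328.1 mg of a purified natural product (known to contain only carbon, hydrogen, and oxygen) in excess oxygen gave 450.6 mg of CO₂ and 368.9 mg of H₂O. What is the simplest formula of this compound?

mol C = 0.4506 g CO₂ ÷ 44.009 g/mol = 0.010239 mol
mol H = 2 × 0.3689 g H₂O ÷ 18.015 g/mol = 0.040955 mol
mass O = 0.3281 − (0.12298 + 0.041282) = 0.16384 g → mol O = 0.16384 ÷ 15.999 = 0.010241 mol
Divide by the smallest (0.010239 mol): C 1.000, H 4.000, O 1.000

CH4O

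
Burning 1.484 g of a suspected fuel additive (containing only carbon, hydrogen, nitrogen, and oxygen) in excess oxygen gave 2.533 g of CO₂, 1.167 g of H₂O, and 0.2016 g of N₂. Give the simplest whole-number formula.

mol C = 2.533 g CO₂ ÷ 44.009 g/mol = 0.057556 mol
mol H = 2 × 1.167 g H₂O ÷ 18.015 g/mol = 0.12956 mol
mol N = 2 × 0.2016 g N₂ ÷ 28.014 g/mol = 0.014393 mol
mass O = 1.484 − (0.69131 + 0.13060 + 0.20160) = 0.46049 g → mol O = 0.46049 ÷ 15.999 = 0.028783 mol
Divide by the smallest (0.014393 mol): C 3.999, H 9.002, N 1.000, O 2.000

C4H9NO2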